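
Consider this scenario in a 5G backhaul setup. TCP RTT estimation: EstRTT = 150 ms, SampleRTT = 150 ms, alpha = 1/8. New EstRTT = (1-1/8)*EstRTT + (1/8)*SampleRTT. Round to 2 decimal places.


Given: EstRTT = 150 ms, SampleRTT = 150 ms, alpha = 1/8
New EstRTT = (1 - alpha) * EstRTT + alpha * SampleRTT
(7/8) * 150 = 131.25
(1/8) * 150 = 18.75
New EstRTT = 131.25 + 18.75 = 150 ms -> 150.00 ms (2 dp)

150.00


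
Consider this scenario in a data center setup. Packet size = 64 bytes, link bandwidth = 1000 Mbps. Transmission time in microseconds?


Given: packet = 64 bytes, bandwidth = 1000 Mbps
Packet in bits = 64 * 8 = 512 bits
Bandwidth = 1000 * 10^6 = 1000000000 bps
Time = 512 / 1000000000 seconds
Time in us = 512 * 10^6 / 1000000000 = 0.512

0.512


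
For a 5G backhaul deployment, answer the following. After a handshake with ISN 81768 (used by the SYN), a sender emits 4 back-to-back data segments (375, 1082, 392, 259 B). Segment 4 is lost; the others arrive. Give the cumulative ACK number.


SYN uses sequence number 81768; first data byte = ISN + 1 = 81769.
Segment 1: SEQ = 81769, len = 375 B, covers [81769, 82143]
Segment 2: SEQ = 82144, len = 1082 B, covers [82144, 83225]
Segment 3: SEQ = 83226, len = 392 B, covers [83226, 83617]
Segment 4: SEQ = 83618, len = 259 B, covers [83618, 83876] [LOST]
In-order data received: bytes [81769, 83617] (segments 1..3).
Segment 4 missing -> gap begins at byte 83618.
Cumulative ACK = next expected in-order byte = 81769 + 375 + 1082 + 392 = 83618

83618


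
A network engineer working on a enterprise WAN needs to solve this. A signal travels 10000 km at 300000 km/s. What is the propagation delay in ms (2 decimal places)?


Given: distance = 10000 km, speed = 300000 km/s
Delay = distance / speed = 10000 / 300000 seconds
Delay in ms = 10000 * 1000 / 300000
Delay = 33.3333 ms
Rounded to 2 dp = 33.33 ms

33.33


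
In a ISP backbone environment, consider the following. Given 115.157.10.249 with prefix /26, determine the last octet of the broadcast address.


Given: IP = 115.157.10.249, prefix = /26
Host bits = 32 - 26 = 6
Network last octet = 249 AND mask = 192
Host part size = 2^6 - 1 = 63
Broadcast last octet = 192 OR 63 = 255

255


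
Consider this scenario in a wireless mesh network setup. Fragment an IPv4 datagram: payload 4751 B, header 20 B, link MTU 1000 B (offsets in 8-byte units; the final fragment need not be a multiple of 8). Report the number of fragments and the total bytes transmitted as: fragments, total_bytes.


Max data per non-final fragment = floor((MTU - header)/8)*8 = floor((1000 - 20)/8)*8 = floor(980/8)*8 = 976 B
Final fragment needs no 8-byte alignment: it can carry up to MTU - header = 980 B
Non-final fragments needed = ceil((payload - 980) / 976) = ceil(3771/976) = ceil(3.8637) = 4
Number of fragments = 4 + 1 = 5
Fragment sizes (data): 4 * 976 B + 847 B (last, 847 <= 980 OK)
Total bytes sent = payload + n_frags * header = 4751 + 5*20 = 4751 + 100 = 4851 B

5, 4851


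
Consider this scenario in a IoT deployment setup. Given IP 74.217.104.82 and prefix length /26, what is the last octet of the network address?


Given: IP = 74.217.104.82, prefix = /26
Subnet mask = 255.255.255.192
Last octet of IP: 82
Last octet of mask: 192
Network last octet = 82 AND 192 = 64

64


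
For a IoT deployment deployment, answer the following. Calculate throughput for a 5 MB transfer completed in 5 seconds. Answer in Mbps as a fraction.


Given: file = 5 MB, time = 5 s
File in Mb = 5 * 8 = 40 Mb
Throughput = 40 / 5 Mbps
Throughput = 8 Mbps

8


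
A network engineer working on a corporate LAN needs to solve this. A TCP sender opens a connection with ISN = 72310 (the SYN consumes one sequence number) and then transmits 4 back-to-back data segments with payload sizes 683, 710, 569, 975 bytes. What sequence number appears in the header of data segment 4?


The SYN occupies sequence number ISN = 72310, so the first data byte is ISN + 1 = 72311.
SEQ of data segment i = (ISN + 1) + sum of payload sizes of segments 1..i-1.
Segment 1: SEQ = 72311, payload = 683 bytes
Segment 2: SEQ = 72994, payload = 710 bytes
Segment 3: SEQ = 73704, payload = 569 bytes
Segment 4: SEQ = 74273, payload = 975 bytes
SEQ of segment 4 = 72311 + 683 + 710 + 569 = 74273

74273


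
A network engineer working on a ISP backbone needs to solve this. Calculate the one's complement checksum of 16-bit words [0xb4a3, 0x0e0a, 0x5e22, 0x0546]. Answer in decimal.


Given words: [0xb4a3, 0x0e0a, 0x5e22, 0x0546]
Step 1: Sum all words
Raw sum = 46243 + 3594 + 24098 + 1350 = 75285
Step 2: Fold carry: (9749 + 1) = 9750
One's complement = ~9750 & 0xFFFF = 55785

55785


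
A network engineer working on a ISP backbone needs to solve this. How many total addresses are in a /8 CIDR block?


Given: CIDR prefix /8
Host bits = 32 - 8 = 24
Total addresses = 2^24 = 16777216

16777216


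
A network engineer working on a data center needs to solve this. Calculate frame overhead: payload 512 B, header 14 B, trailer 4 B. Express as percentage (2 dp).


Given: payload = 512 B, header = 14 B, trailer = 4 B
Overhead bytes = header + trailer = 14 + 4 = 18
Total frame = payload + overhead = 512 + 18 = 530
Overhead % = 18 / 530 * 100 = 3.3962% -> 3.40% (2 dp)

3.40


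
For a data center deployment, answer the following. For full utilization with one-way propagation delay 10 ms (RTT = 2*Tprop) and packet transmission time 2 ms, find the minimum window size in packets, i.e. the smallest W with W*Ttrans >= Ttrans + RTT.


Given: Ttrans = 2 ms, RTT = 20 ms (= 2 * Tprop, Tprop = 10 ms)
Time until first ACK returns = Ttrans + RTT = 2 + 20 = 22 ms
Need W * Ttrans >= Ttrans + RTT  ->  W >= (Ttrans + RTT) / Ttrans
(Ttrans + RTT) / Ttrans = 22 / 2 = 11
W_min = ceil(11) = 11

11


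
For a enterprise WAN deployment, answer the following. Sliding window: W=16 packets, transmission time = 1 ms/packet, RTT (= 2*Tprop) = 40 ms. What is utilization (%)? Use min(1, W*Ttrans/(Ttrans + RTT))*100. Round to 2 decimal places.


Given: W = 16, Ttrans = 1 ms, RTT = 40 ms (= 2 * Tprop, Tprop = 20 ms)
Cycle time = Ttrans + RTT = 1 + 40 = 41 ms (first packet sent until its ACK returns)
W * Ttrans = 16 * 1 = 16 ms of sending per cycle
W * Ttrans / (Ttrans + RTT) = 16 / 41 = 0.390244
U = min(1, 0.390244) = 0.390244
U% = 39.02%

39.02


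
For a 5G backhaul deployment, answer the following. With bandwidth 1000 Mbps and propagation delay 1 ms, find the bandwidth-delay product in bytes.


Given: bandwidth = 1000 Mbps, delay = 1 ms
BDP in bits = 1000 * 10^6 * 1 / 1000
BDP in bits = 1000000
BDP in bytes = 1000000 / 8 = 125000

125000


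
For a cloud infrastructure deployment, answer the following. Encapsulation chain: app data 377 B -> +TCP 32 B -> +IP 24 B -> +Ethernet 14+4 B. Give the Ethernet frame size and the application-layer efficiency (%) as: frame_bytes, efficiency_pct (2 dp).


TCP segment = 377 + 32 = 409 B
IP packet = 409 + 24 = 433 B
Ethernet frame = 433 + 14 + 4 = 451 B
Efficiency = app / frame = 377 / 451 = 0.835920 = 83.5920% -> 83.59% (2 dp)

451, 83.59


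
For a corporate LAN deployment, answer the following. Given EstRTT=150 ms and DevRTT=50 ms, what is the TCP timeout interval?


Given: EstRTT = 150 ms, DevRTT = 50 ms
Timeout = EstRTT + 4 * DevRTT
4 * DevRTT = 4 * 50 = 200
Timeout = 150 + 200 = 350 ms

350


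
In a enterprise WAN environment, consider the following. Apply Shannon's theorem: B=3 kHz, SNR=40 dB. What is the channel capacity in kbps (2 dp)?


Given: B = 3 kHz, SNR = 40 dB
SNR linear = 10^(40/10) = 10000
1 + SNR = 10001
log2(10001) = 13.2878566418
C = 3 * 1000 * 13.2878566418 = 39863.5699 bps
C = 39.863570 kbps -> 39.86 kbps (2 dp)

39.86


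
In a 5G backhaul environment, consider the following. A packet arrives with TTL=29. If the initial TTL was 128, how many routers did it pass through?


Given: initial TTL = 128, received TTL = 29
Hops = initial TTL - received TTL
Hops = 128 - 29 = 99

99


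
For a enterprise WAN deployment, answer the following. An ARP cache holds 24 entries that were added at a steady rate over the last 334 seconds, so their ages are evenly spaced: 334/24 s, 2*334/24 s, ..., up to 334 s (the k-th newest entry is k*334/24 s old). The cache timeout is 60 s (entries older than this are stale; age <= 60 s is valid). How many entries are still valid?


Ages are k * 334/24 s for k = 1..24 (spacing = 13.9167 s).
Entry k is valid iff k * 334/24 <= 60 iff k <= 24 * 60 / 334 = 4.3114
n_valid = floor(4.3114) = 4
(n_stale = 24 - 4 = 20)

4


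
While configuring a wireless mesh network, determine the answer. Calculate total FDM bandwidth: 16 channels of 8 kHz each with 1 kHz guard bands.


Given: 16 channels, 8 kHz each, guard = 1 kHz
Channel bandwidth = 16 * 8 = 128 kHz
Guard bands = 15 gaps * 1 kHz = 15 kHz
Total = 128 + 15 = 143 kHz

143


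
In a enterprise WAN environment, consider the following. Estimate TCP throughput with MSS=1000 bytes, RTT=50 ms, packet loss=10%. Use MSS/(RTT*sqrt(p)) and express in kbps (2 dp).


Given: MSS = 1000 bytes, RTT = 50 ms, loss = 10%
RTT in seconds = 50 / 1000 = 0.05
Loss rate = 10% = 0.1
sqrt(loss) = sqrt(0.1) = 0.316227766017
Throughput (bytes/s) = 1000 / (0.05 * 0.316227766017) = 63245.5532
Throughput (kbps) = 63245.5532 * 8 / 1000 = 505.964426 -> 505.96 kbps (2 dp)

505.96


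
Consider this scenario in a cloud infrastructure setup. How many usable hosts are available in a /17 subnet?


Given: subnet mask /17
Host bits = 32 - 17 = 15
Total addresses = 2^15 = 32768
Usable hosts = 32768 - 2 (network + broadcast) = 32766

32766


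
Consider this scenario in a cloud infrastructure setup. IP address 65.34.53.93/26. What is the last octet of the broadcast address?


Given: IP = 65.34.53.93, prefix = /26
Host bits = 32 - 26 = 6
Network last octet = 93 AND mask = 64
Host part size = 2^6 - 1 = 63
Broadcast last octet = 64 OR 63 = 127

127


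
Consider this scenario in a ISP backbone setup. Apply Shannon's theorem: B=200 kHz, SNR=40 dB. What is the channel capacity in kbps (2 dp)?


Given: B = 200 kHz, SNR = 40 dB
SNR linear = 10^(40/10) = 10000
1 + SNR = 10001
log2(10001) = 13.2878566418
C = 200 * 1000 * 13.2878566418 = 2657571.3284 bps
C = 2657.571328 kbps -> 2657.57 kbps (2 dp)

2657.57


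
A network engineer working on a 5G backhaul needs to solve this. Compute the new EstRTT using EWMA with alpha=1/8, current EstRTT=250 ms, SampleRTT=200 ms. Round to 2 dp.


Given: EstRTT = 250 ms, SampleRTT = 200 ms, alpha = 1/8
New EstRTT = (1 - alpha) * EstRTT + alpha * SampleRTT
(7/8) * 250 = 218.75
(1/8) * 200 = 25
New EstRTT = 218.75 + 25 = 243.75 ms -> 243.75 ms (2 dp)

243.75


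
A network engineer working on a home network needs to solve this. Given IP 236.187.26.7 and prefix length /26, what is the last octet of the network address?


Given: IP = 236.187.26.7, prefix = /26
Subnet mask = 255.255.255.192
Last octet of IP: 7
Last octet of mask: 192
Network last octet = 7 AND 192 = 0

0


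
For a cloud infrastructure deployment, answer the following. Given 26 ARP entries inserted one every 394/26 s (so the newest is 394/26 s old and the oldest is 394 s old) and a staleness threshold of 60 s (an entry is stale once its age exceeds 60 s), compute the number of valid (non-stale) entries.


Ages are k * 394/26 s for k = 1..26 (spacing = 15.1538 s).
Entry k is valid iff k * 394/26 <= 60 iff k <= 26 * 60 / 394 = 3.9594
n_valid = floor(3.9594) = 3
(n_stale = 26 - 3 = 23)

3


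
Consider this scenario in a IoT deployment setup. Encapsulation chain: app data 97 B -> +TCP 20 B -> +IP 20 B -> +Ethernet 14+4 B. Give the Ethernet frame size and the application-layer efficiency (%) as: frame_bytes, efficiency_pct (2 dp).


TCP segment = 97 + 20 = 117 B
IP packet = 117 + 20 = 137 B
Ethernet frame = 137 + 14 + 4 = 155 B
Efficiency = app / frame = 97 / 155 = 0.625806 = 62.5806% -> 62.58% (2 dp)

155, 62.58


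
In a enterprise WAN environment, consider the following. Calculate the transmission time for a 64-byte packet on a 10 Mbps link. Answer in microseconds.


Given: packet = 64 bytes, bandwidth = 10 Mbps
Packet in bits = 64 * 8 = 512 bits
Bandwidth = 10 * 10^6 = 10000000 bps
Time = 512 / 10000000 seconds
Time in us = 512 * 10^6 / 10000000 = 51.2

51.2


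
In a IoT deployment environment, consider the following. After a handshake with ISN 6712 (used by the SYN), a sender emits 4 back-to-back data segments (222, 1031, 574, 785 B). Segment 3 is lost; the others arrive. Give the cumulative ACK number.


SYN uses sequence number 6712; first data byte = ISN + 1 = 6713.
Segment 1: SEQ = 6713, len = 222 B, covers [6713, 6934]
Segment 2: SEQ = 6935, len = 1031 B, covers [6935, 7965]
Segment 3: SEQ = 7966, len = 574 B, covers [7966, 8539] [LOST]
Segment 4: SEQ = 8540, len = 785 B, covers [8540, 9324]
In-order data received: bytes [6713, 7965] (segments 1..2).
Segment 3 missing -> gap begins at byte 7966; later segments buffered out of order.
Cumulative ACK = next expected in-order byte = 6713 + 222 + 1031 = 7966

7966


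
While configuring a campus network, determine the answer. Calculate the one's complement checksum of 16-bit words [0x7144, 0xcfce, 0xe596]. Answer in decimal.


Given words: [0x7144, 0xcfce, 0xe596]
Step 1: Sum all words
Raw sum = 28996 + 53198 + 58774 = 140968
Step 2: Fold carry: (9896 + 2) = 9898
One's complement = ~9898 & 0xFFFF = 55637

55637


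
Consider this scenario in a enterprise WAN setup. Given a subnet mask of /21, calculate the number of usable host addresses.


Given: subnet mask /21
Host bits = 32 - 21 = 11
Total addresses = 2^11 = 2048
Usable hosts = 2048 - 2 (network + broadcast) = 2046

2046


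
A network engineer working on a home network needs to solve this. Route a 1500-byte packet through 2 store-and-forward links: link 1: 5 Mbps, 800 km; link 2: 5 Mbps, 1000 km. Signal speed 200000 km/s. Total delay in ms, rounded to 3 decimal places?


Packet = 1500 bytes = 12000 bits. Store-and-forward: sum (t_trans + t_prop) per link.
Link 1: t_trans = 12000/(5*10^6) s = 2.4000 ms; t_prop = 800/200000 s = 4.0000 ms; subtotal = 6.4000 ms
Link 2: t_trans = 12000/(5*10^6) s = 2.4000 ms; t_prop = 1000/200000 s = 5.0000 ms; subtotal = 7.4000 ms
End-to-end = 6.4000 + 7.4000 = 13.8000 ms -> 13.800 ms (3 dp)

13.800


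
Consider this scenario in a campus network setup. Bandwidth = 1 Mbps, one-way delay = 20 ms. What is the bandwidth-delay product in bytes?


Given: bandwidth = 1 Mbps, delay = 20 ms
BDP in bits = 1 * 10^6 * 20 / 1000
BDP in bits = 20000
BDP in bytes = 20000 / 8 = 2500

2500


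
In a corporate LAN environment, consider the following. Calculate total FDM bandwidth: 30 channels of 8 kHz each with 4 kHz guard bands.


Given: 30 channels, 8 kHz each, guard = 4 kHz
Channel bandwidth = 30 * 8 = 240 kHz
Guard bands = 29 gaps * 4 kHz = 116 kHz
Total = 240 + 116 = 356 kHz

356


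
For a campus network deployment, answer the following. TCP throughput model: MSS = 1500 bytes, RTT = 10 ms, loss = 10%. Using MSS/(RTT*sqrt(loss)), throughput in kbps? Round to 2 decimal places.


Given: MSS = 1500 bytes, RTT = 10 ms, loss = 10%
RTT in seconds = 10 / 1000 = 0.01
Loss rate = 10% = 0.1
sqrt(loss) = sqrt(0.1) = 0.316227766017
Throughput (bytes/s) = 1500 / (0.01 * 0.316227766017) = 474341.6490
Throughput (kbps) = 474341.6490 * 8 / 1000 = 3794.733192 -> 3794.73 kbps (2 dp)

3794.73


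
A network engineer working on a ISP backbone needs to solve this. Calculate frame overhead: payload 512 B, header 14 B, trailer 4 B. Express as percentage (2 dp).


Given: payload = 512 B, header = 14 B, trailer = 4 B
Overhead bytes = header + trailer = 14 + 4 = 18
Total frame = payload + overhead = 512 + 18 = 530
Overhead % = 18 / 530 * 100 = 3.3962% -> 3.40% (2 dp)

3.40


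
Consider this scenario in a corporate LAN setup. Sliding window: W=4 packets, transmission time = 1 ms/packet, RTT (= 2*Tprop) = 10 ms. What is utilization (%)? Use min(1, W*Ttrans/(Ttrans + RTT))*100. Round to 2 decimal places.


Given: W = 4, Ttrans = 1 ms, RTT = 10 ms (= 2 * Tprop, Tprop = 5 ms)
Cycle time = Ttrans + RTT = 1 + 10 = 11 ms (first packet sent until its ACK returns)
W * Ttrans = 4 * 1 = 4 ms of sending per cycle
W * Ttrans / (Ttrans + RTT) = 4 / 11 = 0.363636
U = min(1, 0.363636) = 0.363636
U% = 36.36%

36.36


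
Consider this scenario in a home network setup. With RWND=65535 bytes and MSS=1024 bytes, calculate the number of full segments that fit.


Given: RWND = 65535 bytes, MSS = 1024 bytes
Full segments = floor(RWND / MSS)
Full segments = floor(65535 / 1024)
Full segments = floor(63.999) = 63

63


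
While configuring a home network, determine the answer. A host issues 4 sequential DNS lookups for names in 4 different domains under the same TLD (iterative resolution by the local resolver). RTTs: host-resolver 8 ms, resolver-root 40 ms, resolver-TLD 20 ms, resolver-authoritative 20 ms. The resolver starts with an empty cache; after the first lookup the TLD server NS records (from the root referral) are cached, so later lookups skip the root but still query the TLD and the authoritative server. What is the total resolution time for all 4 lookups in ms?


Lookup 1 (cold cache): local + root + TLD + auth = 8 + 40 + 20 + 20 = 88 ms
Lookups 2..4 (TLD NS cached -> skip root; new domain -> still ask TLD and auth): local + TLD + auth = 8 + 20 + 20 = 48 ms each
Remaining 3 lookups: 3 * 48 = 144 ms
Total = 88 + 144 = 232 ms

232


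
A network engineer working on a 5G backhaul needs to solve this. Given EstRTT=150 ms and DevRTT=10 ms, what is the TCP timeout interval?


Given: EstRTT = 150 ms, DevRTT = 10 ms
Timeout = EstRTT + 4 * DevRTT
4 * DevRTT = 4 * 10 = 40
Timeout = 150 + 40 = 190 ms

190


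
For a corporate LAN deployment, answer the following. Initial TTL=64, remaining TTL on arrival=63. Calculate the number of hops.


Given: initial TTL = 64, received TTL = 63
Hops = initial TTL - received TTL
Hops = 64 - 63 = 1

1


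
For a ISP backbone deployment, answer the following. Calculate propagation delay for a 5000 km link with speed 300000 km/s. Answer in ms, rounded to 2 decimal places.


Given: distance = 5000 km, speed = 300000 km/s
Delay = distance / speed = 5000 / 300000 seconds
Delay in ms = 5000 * 1000 / 300000
Delay = 16.6667 ms
Rounded to 2 dp = 16.67 ms

16.67


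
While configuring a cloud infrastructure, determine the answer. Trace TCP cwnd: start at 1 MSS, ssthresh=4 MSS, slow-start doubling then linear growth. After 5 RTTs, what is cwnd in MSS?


RTT 0: cwnd = 1 MSS (initial)
RTT 1: cwnd = 2 MSS (slow start, doubled)
RTT 2: cwnd = 4 MSS (slow start, doubled)
RTT 3: cwnd = 5 MSS (congestion avoidance, +1)
RTT 4: cwnd = 6 MSS (congestion avoidance, +1)
RTT 5: cwnd = 7 MSS (congestion avoidance, +1)

7


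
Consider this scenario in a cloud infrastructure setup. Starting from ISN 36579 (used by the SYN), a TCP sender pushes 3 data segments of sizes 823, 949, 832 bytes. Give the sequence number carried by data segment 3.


The SYN occupies sequence number ISN = 36579, so the first data byte is ISN + 1 = 36580.
SEQ of data segment i = (ISN + 1) + sum of payload sizes of segments 1..i-1.
Segment 1: SEQ = 36580, payload = 823 bytes
Segment 2: SEQ = 37403, payload = 949 bytes
Segment 3: SEQ = 38352, payload = 832 bytes
SEQ of segment 3 = 36580 + 823 + 949 = 38352

38352


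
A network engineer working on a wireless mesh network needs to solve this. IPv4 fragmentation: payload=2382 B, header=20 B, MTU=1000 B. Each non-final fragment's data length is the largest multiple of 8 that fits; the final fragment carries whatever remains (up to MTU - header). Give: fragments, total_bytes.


Max data per non-final fragment = floor((MTU - header)/8)*8 = floor((1000 - 20)/8)*8 = floor(980/8)*8 = 976 B
Final fragment needs no 8-byte alignment: it can carry up to MTU - header = 980 B
Non-final fragments needed = ceil((payload - 980) / 976) = ceil(1402/976) = ceil(1.4365) = 2
Number of fragments = 2 + 1 = 3
Fragment sizes (data): 2 * 976 B + 430 B (last, 430 <= 980 OK)
Total bytes sent = payload + n_frags * header = 2382 + 3*20 = 2382 + 60 = 2442 B

3, 2442


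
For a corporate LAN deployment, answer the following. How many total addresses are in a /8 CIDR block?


Given: CIDR prefix /8
Host bits = 32 - 8 = 24
Total addresses = 2^24 = 16777216

16777216


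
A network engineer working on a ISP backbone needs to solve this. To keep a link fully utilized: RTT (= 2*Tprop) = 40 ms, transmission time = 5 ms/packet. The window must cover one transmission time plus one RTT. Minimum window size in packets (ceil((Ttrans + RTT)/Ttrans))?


Given: Ttrans = 5 ms, RTT = 40 ms (= 2 * Tprop, Tprop = 20 ms)
Time until first ACK returns = Ttrans + RTT = 5 + 40 = 45 ms
Need W * Ttrans >= Ttrans + RTT  ->  W >= (Ttrans + RTT) / Ttrans
(Ttrans + RTT) / Ttrans = 45 / 5 = 9
W_min = ceil(9) = 9

9


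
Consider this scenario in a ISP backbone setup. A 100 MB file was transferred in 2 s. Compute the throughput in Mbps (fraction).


Given: file = 100 MB, time = 2 s
File in Mb = 100 * 8 = 800 Mb
Throughput = 800 / 2 Mbps
Throughput = 400 Mbps

400


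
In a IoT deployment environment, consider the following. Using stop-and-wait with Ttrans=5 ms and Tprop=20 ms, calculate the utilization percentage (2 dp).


Given: Ttrans = 5 ms, Tprop = 20 ms
RTT = 2 * Tprop = 2 * 20 = 40 ms
U = Ttrans / (Ttrans + RTT)
U = 5 / (5 + 40)
U = 5 / 45 = 0.111111
U% = 11.11%

11.11


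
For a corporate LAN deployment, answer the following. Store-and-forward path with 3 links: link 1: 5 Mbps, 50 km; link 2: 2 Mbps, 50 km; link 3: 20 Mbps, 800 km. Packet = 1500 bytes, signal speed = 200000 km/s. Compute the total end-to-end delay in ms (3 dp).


Packet = 1500 bytes = 12000 bits. Store-and-forward: sum (t_trans + t_prop) per link.
Link 1: t_trans = 12000/(5*10^6) s = 2.4000 ms; t_prop = 50/200000 s = 0.2500 ms; subtotal = 2.6500 ms
Link 2: t_trans = 12000/(2*10^6) s = 6.0000 ms; t_prop = 50/200000 s = 0.2500 ms; subtotal = 6.2500 ms
Link 3: t_trans = 12000/(20*10^6) s = 0.6000 ms; t_prop = 800/200000 s = 4.0000 ms; subtotal = 4.6000 ms
End-to-end = 2.6500 + 6.2500 + 4.6000 = 13.5000 ms -> 13.500 ms (3 dp)

13.500


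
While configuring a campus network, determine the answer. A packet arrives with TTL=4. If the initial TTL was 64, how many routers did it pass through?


Given: initial TTL = 64, received TTL = 4
Hops = initial TTL - received TTL
Hops = 64 - 4 = 60

60


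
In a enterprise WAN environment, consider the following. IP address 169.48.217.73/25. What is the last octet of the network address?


Given: IP = 169.48.217.73, prefix = /25
Subnet mask = 255.255.255.128
Last octet of IP: 73
Last octet of mask: 128
Network last octet = 73 AND 128 = 0

0


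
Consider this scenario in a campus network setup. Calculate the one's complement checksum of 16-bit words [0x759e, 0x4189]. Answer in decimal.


Given words: [0x759e, 0x4189]
Step 1: Sum all words
Raw sum = 30110 + 16777 = 46887
One's complement = ~46887 & 0xFFFF = 18648

18648


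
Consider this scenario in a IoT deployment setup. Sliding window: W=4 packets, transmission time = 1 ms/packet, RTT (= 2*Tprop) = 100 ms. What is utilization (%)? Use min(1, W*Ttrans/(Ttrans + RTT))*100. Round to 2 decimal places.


Given: W = 4, Ttrans = 1 ms, RTT = 100 ms (= 2 * Tprop, Tprop = 50 ms)
Cycle time = Ttrans + RTT = 1 + 100 = 101 ms (first packet sent until its ACK returns)
W * Ttrans = 4 * 1 = 4 ms of sending per cycle
W * Ttrans / (Ttrans + RTT) = 4 / 101 = 0.039604
U = min(1, 0.039604) = 0.039604
U% = 3.96%

3.96


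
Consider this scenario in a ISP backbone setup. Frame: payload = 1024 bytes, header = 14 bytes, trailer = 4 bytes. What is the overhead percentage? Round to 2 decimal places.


Given: payload = 1024 B, header = 14 B, trailer = 4 B
Overhead bytes = header + trailer = 14 + 4 = 18
Total frame = payload + overhead = 1024 + 18 = 1042
Overhead % = 18 / 1042 * 100 = 1.7274% -> 1.73% (2 dp)

1.73


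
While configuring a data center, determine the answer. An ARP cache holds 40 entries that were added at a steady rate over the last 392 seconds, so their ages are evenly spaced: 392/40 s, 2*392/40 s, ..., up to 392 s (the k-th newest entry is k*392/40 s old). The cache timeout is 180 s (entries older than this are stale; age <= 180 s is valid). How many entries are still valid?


Ages are k * 392/40 s for k = 1..40 (spacing = 9.8000 s).
Entry k is valid iff k * 392/40 <= 180 iff k <= 40 * 180 / 392 = 18.3673
n_valid = floor(18.3673) = 18
(n_stale = 40 - 18 = 22)

18


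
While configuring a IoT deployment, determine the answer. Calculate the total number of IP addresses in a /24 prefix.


Given: CIDR prefix /24
Host bits = 32 - 24 = 8
Total addresses = 2^8 = 256

256


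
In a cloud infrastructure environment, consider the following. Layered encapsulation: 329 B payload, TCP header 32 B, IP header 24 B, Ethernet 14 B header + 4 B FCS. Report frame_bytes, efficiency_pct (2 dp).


TCP segment = 329 + 32 = 361 B
IP packet = 361 + 24 = 385 B
Ethernet frame = 385 + 14 + 4 = 403 B
Efficiency = app / frame = 329 / 403 = 0.816377 = 81.6377% -> 81.64% (2 dp)

403, 81.64


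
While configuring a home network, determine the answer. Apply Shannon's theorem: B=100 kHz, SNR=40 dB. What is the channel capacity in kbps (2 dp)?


Given: B = 100 kHz, SNR = 40 dB
SNR linear = 10^(40/10) = 10000
1 + SNR = 10001
log2(10001) = 13.2878566418
C = 100 * 1000 * 13.2878566418 = 1328785.6642 bps
C = 1328.785664 kbps -> 1328.79 kbps (2 dp)

1328.79


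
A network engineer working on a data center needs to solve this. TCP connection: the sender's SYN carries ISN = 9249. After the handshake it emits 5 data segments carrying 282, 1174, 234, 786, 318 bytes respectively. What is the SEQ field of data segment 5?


The SYN occupies sequence number ISN = 9249, so the first data byte is ISN + 1 = 9250.
SEQ of data segment i = (ISN + 1) + sum of payload sizes of segments 1..i-1.
Segment 1: SEQ = 9250, payload = 282 bytes
Segment 2: SEQ = 9532, payload = 1174 bytes
Segment 3: SEQ = 10706, payload = 234 bytes
Segment 4: SEQ = 10940, payload = 786 bytes
Segment 5: SEQ = 11726, payload = 318 bytes
SEQ of segment 5 = 9250 + 282 + 1174 + 234 + 786 = 11726

11726


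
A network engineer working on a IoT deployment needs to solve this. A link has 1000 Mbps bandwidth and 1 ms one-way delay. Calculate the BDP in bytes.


Given: bandwidth = 1000 Mbps, delay = 1 ms
BDP in bits = 1000 * 10^6 * 1 / 1000
BDP in bits = 1000000
BDP in bytes = 1000000 / 8 = 125000

125000


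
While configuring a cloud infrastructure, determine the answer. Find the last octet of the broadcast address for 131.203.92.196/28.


Given: IP = 131.203.92.196, prefix = /28
Host bits = 32 - 28 = 4
Network last octet = 196 AND mask = 192
Host part size = 2^4 - 1 = 15
Broadcast last octet = 192 OR 15 = 207

207


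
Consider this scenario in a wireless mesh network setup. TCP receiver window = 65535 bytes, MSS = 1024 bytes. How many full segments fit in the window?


Given: RWND = 65535 bytes, MSS = 1024 bytes
Full segments = floor(RWND / MSS)
Full segments = floor(65535 / 1024)
Full segments = floor(63.999) = 63

63


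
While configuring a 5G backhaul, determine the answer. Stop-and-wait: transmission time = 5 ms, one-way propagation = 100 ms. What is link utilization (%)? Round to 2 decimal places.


Given: Ttrans = 5 ms, Tprop = 100 ms
RTT = 2 * Tprop = 2 * 100 = 200 ms
U = Ttrans / (Ttrans + RTT)
U = 5 / (5 + 200)
U = 5 / 205 = 0.02439
U% = 2.44%

2.44


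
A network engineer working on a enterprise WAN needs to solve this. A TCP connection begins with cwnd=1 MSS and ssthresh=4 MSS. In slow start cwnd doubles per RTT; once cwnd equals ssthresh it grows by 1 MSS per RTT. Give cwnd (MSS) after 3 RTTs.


RTT 0: cwnd = 1 MSS (initial)
RTT 1: cwnd = 2 MSS (slow start, doubled)
RTT 2: cwnd = 4 MSS (slow start, doubled)
RTT 3: cwnd = 5 MSS (congestion avoidance, +1)

5


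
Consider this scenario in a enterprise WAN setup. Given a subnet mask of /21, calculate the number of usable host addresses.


Given: subnet mask /21
Host bits = 32 - 21 = 11
Total addresses = 2^11 = 2048
Usable hosts = 2048 - 2 (network + broadcast) = 2046

2046


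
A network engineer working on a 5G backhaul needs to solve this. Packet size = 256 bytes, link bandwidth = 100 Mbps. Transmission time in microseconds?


Given: packet = 256 bytes, bandwidth = 100 Mbps
Packet in bits = 256 * 8 = 2048 bits
Bandwidth = 100 * 10^6 = 100000000 bps
Time = 2048 / 100000000 seconds
Time in us = 2048 * 10^6 / 100000000 = 20.48

20.48


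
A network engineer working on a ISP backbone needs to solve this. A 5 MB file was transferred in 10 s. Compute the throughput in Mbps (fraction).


Given: file = 5 MB, time = 10 s
File in Mb = 5 * 8 = 40 Mb
Throughput = 40 / 10 Mbps
Throughput = 4 Mbps

4


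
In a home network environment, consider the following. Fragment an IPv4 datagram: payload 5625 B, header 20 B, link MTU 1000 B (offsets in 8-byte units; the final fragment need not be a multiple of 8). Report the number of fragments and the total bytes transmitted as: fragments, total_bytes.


Max data per non-final fragment = floor((MTU - header)/8)*8 = floor((1000 - 20)/8)*8 = floor(980/8)*8 = 976 B
Final fragment needs no 8-byte alignment: it can carry up to MTU - header = 980 B
Non-final fragments needed = ceil((payload - 980) / 976) = ceil(4645/976) = ceil(4.7592) = 5
Number of fragments = 5 + 1 = 6
Fragment sizes (data): 5 * 976 B + 745 B (last, 745 <= 980 OK)
Total bytes sent = payload + n_frags * header = 5625 + 6*20 = 5625 + 120 = 5745 B

6, 5745


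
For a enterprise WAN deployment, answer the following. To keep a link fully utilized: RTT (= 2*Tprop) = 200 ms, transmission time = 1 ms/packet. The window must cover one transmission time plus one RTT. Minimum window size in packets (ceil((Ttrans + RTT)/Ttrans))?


Given: Ttrans = 1 ms, RTT = 200 ms (= 2 * Tprop, Tprop = 100 ms)
Time until first ACK returns = Ttrans + RTT = 1 + 200 = 201 ms
Need W * Ttrans >= Ttrans + RTT  ->  W >= (Ttrans + RTT) / Ttrans
(Ttrans + RTT) / Ttrans = 201 / 1 = 201
W_min = ceil(201) = 201

201


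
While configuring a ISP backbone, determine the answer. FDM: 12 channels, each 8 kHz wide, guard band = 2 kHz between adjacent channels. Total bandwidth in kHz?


Given: 12 channels, 8 kHz each, guard = 2 kHz
Channel bandwidth = 12 * 8 = 96 kHz
Guard bands = 11 gaps * 2 kHz = 22 kHz
Total = 96 + 22 = 118 kHz

118


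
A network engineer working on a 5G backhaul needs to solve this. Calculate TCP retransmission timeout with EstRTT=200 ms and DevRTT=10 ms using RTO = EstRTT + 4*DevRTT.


Given: EstRTT = 200 ms, DevRTT = 10 ms
Timeout = EstRTT + 4 * DevRTT
4 * DevRTT = 4 * 10 = 40
Timeout = 200 + 40 = 240 ms

240


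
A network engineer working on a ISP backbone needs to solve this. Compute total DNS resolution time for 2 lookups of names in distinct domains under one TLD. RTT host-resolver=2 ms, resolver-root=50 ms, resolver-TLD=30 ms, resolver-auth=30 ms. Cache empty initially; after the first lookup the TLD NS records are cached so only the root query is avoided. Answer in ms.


Lookup 1 (cold cache): local + root + TLD + auth = 2 + 50 + 30 + 30 = 112 ms
Lookups 2..2 (TLD NS cached -> skip root; new domain -> still ask TLD and auth): local + TLD + auth = 2 + 30 + 30 = 62 ms each
Remaining 1 lookups: 1 * 62 = 62 ms
Total = 112 + 62 = 174 ms

174


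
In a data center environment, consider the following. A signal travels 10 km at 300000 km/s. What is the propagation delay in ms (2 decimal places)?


Given: distance = 10 km, speed = 300000 km/s
Delay = distance / speed = 10 / 300000 seconds
Delay in ms = 10 * 1000 / 300000
Delay = 0.0333 ms
Rounded to 2 dp = 0.03 ms

0.03


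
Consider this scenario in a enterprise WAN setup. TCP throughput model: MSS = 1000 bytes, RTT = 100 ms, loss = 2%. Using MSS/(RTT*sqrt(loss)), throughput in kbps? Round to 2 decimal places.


Given: MSS = 1000 bytes, RTT = 100 ms, loss = 2%
RTT in seconds = 100 / 1000 = 0.1
Loss rate = 2% = 0.02
sqrt(loss) = sqrt(0.02) = 0.141421356237
Throughput (bytes/s) = 1000 / (0.1 * 0.141421356237) = 70710.6781
Throughput (kbps) = 70710.6781 * 8 / 1000 = 565.685425 -> 565.69 kbps (2 dp)

565.69


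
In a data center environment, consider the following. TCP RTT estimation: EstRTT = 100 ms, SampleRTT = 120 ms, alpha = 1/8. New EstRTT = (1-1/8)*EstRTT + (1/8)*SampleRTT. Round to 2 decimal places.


Given: EstRTT = 100 ms, SampleRTT = 120 ms, alpha = 1/8
New EstRTT = (1 - alpha) * EstRTT + alpha * SampleRTT
(7/8) * 100 = 87.5
(1/8) * 120 = 15
New EstRTT = 87.5 + 15 = 102.5 ms -> 102.50 ms (2 dp)

102.50


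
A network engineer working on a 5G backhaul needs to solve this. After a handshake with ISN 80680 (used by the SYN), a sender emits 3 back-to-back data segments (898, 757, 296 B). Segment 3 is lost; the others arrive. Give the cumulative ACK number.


SYN uses sequence number 80680; first data byte = ISN + 1 = 80681.
Segment 1: SEQ = 80681, len = 898 B, covers [80681, 81578]
Segment 2: SEQ = 81579, len = 757 B, covers [81579, 82335]
Segment 3: SEQ = 82336, len = 296 B, covers [82336, 82631] [LOST]
In-order data received: bytes [80681, 82335] (segments 1..2).
Segment 3 missing -> gap begins at byte 82336.
Cumulative ACK = next expected in-order byte = 80681 + 898 + 757 = 82336

82336


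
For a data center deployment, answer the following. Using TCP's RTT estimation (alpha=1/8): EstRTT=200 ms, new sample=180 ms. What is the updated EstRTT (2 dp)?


Given: EstRTT = 200 ms, SampleRTT = 180 ms, alpha = 1/8
New EstRTT = (1 - alpha) * EstRTT + alpha * SampleRTT
(7/8) * 200 = 175
(1/8) * 180 = 22.5
New EstRTT = 175 + 22.5 = 197.5 ms -> 197.50 ms (2 dp)

197.50


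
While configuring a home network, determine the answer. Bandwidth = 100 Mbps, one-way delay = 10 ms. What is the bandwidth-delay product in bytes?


Given: bandwidth = 100 Mbps, delay = 10 ms
BDP in bits = 100 * 10^6 * 10 / 1000
BDP in bits = 1000000
BDP in bytes = 1000000 / 8 = 125000

125000


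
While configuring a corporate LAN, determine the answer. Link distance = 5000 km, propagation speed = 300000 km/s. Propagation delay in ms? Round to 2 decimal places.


Given: distance = 5000 km, speed = 300000 km/s
Delay = distance / speed = 5000 / 300000 seconds
Delay in ms = 5000 * 1000 / 300000
Delay = 16.6667 ms
Rounded to 2 dp = 16.67 ms

16.67


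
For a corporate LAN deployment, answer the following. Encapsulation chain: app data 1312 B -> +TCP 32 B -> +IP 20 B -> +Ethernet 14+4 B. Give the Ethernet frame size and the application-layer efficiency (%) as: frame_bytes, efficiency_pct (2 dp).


TCP segment = 1312 + 32 = 1344 B
IP packet = 1344 + 20 = 1364 B
Ethernet frame = 1364 + 14 + 4 = 1382 B
Efficiency = app / frame = 1312 / 1382 = 0.949349 = 94.9349% -> 94.93% (2 dp)

1382, 94.93


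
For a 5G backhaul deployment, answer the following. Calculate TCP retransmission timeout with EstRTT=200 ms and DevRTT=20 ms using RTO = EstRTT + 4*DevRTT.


Given: EstRTT = 200 ms, DevRTT = 20 ms
Timeout = EstRTT + 4 * DevRTT
4 * DevRTT = 4 * 20 = 80
Timeout = 200 + 80 = 280 ms

280


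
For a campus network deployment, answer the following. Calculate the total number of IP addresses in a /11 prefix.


Given: CIDR prefix /11
Host bits = 32 - 11 = 21
Total addresses = 2^21 = 2097152

2097152


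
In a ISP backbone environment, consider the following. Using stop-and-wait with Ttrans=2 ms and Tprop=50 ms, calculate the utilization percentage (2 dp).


Given: Ttrans = 2 ms, Tprop = 50 ms
RTT = 2 * Tprop = 2 * 50 = 100 ms
U = Ttrans / (Ttrans + RTT)
U = 2 / (2 + 100)
U = 2 / 102 = 0.019608
U% = 1.96%

1.96


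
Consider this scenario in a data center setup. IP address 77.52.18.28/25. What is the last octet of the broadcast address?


Given: IP = 77.52.18.28, prefix = /25
Host bits = 32 - 25 = 7
Network last octet = 28 AND mask = 0
Host part size = 2^7 - 1 = 127
Broadcast last octet = 0 OR 127 = 127

127


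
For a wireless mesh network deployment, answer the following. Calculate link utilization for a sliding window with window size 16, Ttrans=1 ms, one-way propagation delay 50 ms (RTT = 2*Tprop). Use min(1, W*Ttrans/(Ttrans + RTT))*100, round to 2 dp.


Given: W = 16, Ttrans = 1 ms, RTT = 100 ms (= 2 * Tprop, Tprop = 50 ms)
Cycle time = Ttrans + RTT = 1 + 100 = 101 ms (first packet sent until its ACK returns)
W * Ttrans = 16 * 1 = 16 ms of sending per cycle
W * Ttrans / (Ttrans + RTT) = 16 / 101 = 0.158416
U = min(1, 0.158416) = 0.158416
U% = 15.84%

15.84


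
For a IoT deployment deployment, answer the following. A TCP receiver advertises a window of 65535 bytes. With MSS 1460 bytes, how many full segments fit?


Given: RWND = 65535 bytes, MSS = 1460 bytes
Full segments = floor(RWND / MSS)
Full segments = floor(65535 / 1460)
Full segments = floor(44.887) = 44

44


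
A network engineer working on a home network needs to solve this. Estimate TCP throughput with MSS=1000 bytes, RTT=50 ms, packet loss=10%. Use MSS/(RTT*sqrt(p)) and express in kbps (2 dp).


Given: MSS = 1000 bytes, RTT = 50 ms, loss = 10%
RTT in seconds = 50 / 1000 = 0.05
Loss rate = 10% = 0.1
sqrt(loss) = sqrt(0.1) = 0.316227766017
Throughput (bytes/s) = 1000 / (0.05 * 0.316227766017) = 63245.5532
Throughput (kbps) = 63245.5532 * 8 / 1000 = 505.964426 -> 505.96 kbps (2 dp)

505.96


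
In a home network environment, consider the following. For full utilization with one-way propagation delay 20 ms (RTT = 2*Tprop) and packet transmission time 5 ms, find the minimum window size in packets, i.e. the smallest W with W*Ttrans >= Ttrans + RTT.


Given: Ttrans = 5 ms, RTT = 40 ms (= 2 * Tprop, Tprop = 20 ms)
Time until first ACK returns = Ttrans + RTT = 5 + 40 = 45 ms
Need W * Ttrans >= Ttrans + RTT  ->  W >= (Ttrans + RTT) / Ttrans
(Ttrans + RTT) / Ttrans = 45 / 5 = 9
W_min = ceil(9) = 9

9


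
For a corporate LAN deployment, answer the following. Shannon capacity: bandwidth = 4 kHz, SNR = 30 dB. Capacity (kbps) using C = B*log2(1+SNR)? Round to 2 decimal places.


Given: B = 4 kHz, SNR = 30 dB
SNR linear = 10^(30/10) = 1000
1 + SNR = 1001
log2(1001) = 9.9672262588
C = 4 * 1000 * 9.9672262588 = 39868.9050 bps
C = 39.868905 kbps -> 39.87 kbps (2 dp)

39.87


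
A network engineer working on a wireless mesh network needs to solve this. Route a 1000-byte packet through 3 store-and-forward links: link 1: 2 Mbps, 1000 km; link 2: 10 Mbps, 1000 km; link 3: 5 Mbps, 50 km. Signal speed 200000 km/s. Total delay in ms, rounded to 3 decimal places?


Packet = 1000 bytes = 8000 bits. Store-and-forward: sum (t_trans + t_prop) per link.
Link 1: t_trans = 8000/(2*10^6) s = 4.0000 ms; t_prop = 1000/200000 s = 5.0000 ms; subtotal = 9.0000 ms
Link 2: t_trans = 8000/(10*10^6) s = 0.8000 ms; t_prop = 1000/200000 s = 5.0000 ms; subtotal = 5.8000 ms
Link 3: t_trans = 8000/(5*10^6) s = 1.6000 ms; t_prop = 50/200000 s = 0.2500 ms; subtotal = 1.8500 ms
End-to-end = 9.0000 + 5.8000 + 1.8500 = 16.6500 ms -> 16.650 ms (3 dp)

16.650


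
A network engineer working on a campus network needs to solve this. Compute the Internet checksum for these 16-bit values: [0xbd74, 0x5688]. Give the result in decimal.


Given words: [0xbd74, 0x5688]
Step 1: Sum all words
Raw sum = 48500 + 22152 = 70652
Step 2: Fold carry: (5116 + 1) = 5117
One's complement = ~5117 & 0xFFFF = 60418

60418


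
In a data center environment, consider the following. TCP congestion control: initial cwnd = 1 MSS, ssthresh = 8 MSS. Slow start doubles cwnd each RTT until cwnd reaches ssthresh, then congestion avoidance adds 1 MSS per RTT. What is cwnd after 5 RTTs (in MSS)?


RTT 0: cwnd = 1 MSS (initial)
RTT 1: cwnd = 2 MSS (slow start, doubled)
RTT 2: cwnd = 4 MSS (slow start, doubled)
RTT 3: cwnd = 8 MSS (slow start, doubled)
RTT 4: cwnd = 9 MSS (congestion avoidance, +1)
RTT 5: cwnd = 10 MSS (congestion avoidance, +1)

10
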